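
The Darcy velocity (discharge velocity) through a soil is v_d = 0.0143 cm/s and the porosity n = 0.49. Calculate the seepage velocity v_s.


Using v_s = v_d / n
v_s = 0.0143 / 0.49
v_s = 0.02918 cm/s


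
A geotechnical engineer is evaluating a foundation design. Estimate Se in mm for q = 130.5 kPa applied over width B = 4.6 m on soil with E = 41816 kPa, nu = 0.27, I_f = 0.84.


Result: 11.18 mm

Derivation:
Using Se = q * B * (1 - nu^2) * I_f / E
1 - nu^2 = 1 - 0.27^2 = 0.9271
Se = 130.5 * 4.6 * 0.9271 * 0.84 / 41816
Se = 0.011180 m
Convert to mm: Se = 0.011180 * 1000 = 11.18 mm


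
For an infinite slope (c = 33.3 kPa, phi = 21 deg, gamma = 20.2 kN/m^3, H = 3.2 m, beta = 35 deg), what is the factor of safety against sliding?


Using Fs = c / (gamma*H*sin(beta)*cos(beta)) + tan(phi)/tan(beta)
Cohesion contribution = 33.3 / (20.2*3.2*sin(35)*cos(35))
Cohesion contribution = 1.09645
Friction contribution = tan(21)/tan(35) = 0.548215
Fs = 1.09645 + 0.548215
Fs = 1.645


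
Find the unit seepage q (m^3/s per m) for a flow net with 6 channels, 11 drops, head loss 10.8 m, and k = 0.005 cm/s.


Result: 0.0002945 m^3/s per m

Derivation:
Convert k to m/s for unit consistency with H:
k = 0.005 cm/s = 0.005 / 100 m/s = 5e-05 m/s
Using q = k * H * Nf / Nd
Nf / Nd = 6 / 11 = 0.5455
q = 5e-05 * 10.8 * 0.5455
q = 0.0002945 m^3/s per m


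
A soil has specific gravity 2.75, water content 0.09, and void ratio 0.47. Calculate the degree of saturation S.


Using S = Gs * w / e
S = 2.75 * 0.09 / 0.47
S = 0.5266


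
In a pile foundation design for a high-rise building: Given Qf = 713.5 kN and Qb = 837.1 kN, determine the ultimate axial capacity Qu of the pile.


Using Qu = Qf + Qb
Qu = 713.5 + 837.1
Qu = 1550.6 kN


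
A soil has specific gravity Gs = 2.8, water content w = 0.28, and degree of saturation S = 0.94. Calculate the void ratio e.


Using the relation e = Gs * w / S
e = 2.8 * 0.28 / 0.94
e = 0.834


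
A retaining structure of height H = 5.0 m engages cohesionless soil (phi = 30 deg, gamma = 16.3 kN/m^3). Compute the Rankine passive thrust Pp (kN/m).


Result: 611.25 kN/m

Derivation:
Compute passive earth pressure coefficient:
Kp = tan^2(45 + phi/2) = tan^2(60.0) = 3
Compute passive force:
Pp = 0.5 * Kp * gamma * H^2
Pp = 0.5 * 3 * 16.3 * 5.0^2
Pp = 611.25 kN/m


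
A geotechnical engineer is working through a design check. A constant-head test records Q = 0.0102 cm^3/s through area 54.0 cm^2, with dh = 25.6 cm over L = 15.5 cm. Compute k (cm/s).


Compute hydraulic gradient:
i = dh / L = 25.6 / 15.5 = 1.65161
Then apply Darcy's law:
k = Q / (A * i)
k = 0.0102 / (54.0 * 1.65161)
k = 0.0102 / 89.1871
k = 0.000114 cm/s


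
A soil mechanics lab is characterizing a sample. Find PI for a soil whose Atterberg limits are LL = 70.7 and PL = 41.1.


Using PI = LL - PL
PI = 70.7 - 41.1
PI = 29.6


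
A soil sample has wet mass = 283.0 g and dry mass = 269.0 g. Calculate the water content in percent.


Using w = (m_wet - m_dry) / m_dry * 100
m_wet - m_dry = 283.0 - 269.0 = 14.0 g
w = 14.0 / 269.0 * 100
w = 5.2 %


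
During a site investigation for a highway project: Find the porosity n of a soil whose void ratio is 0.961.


Result: 0.4901

Derivation:
Using the relation n = e / (1 + e)
n = 0.961 / (1 + 0.961)
n = 0.961 / 1.961
n = 0.4901


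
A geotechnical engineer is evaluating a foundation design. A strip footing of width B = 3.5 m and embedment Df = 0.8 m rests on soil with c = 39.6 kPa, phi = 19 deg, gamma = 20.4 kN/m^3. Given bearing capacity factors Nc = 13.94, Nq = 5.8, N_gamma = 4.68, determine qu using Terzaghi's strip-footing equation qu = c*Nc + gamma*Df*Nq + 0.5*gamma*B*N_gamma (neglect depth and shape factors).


Compute qu = c*Nc + gamma*Df*Nq + 0.5*gamma*B*N_gamma
Term 1: 39.6 * 13.94 = 552.024
Term 2: 20.4 * 0.8 * 5.8 = 94.656
Term 3: 0.5 * 20.4 * 3.5 * 4.68 = 167.076
qu = 552.024 + 94.656 + 167.076
qu = 813.76 kPa


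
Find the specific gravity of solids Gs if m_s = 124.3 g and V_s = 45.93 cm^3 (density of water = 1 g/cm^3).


Using Gs = m_s / (V_s * rho_w)
Since rho_w = 1 g/cm^3:
Gs = 124.3 / 45.93
Gs = 2.706


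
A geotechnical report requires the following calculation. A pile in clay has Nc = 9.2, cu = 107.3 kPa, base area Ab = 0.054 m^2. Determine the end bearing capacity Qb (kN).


Result: 53.31 kN

Derivation:
Using Qb = Nc * cu * Ab
Qb = 9.2 * 107.3 * 0.054
Qb = 53.31 kN


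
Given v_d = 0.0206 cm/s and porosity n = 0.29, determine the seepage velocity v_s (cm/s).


Result: 0.07103 cm/s

Derivation:
Using v_s = v_d / n
v_s = 0.0206 / 0.29
v_s = 0.07103 cm/s


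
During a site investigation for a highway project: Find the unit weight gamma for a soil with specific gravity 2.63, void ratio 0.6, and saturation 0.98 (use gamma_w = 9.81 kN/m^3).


Using gamma = gamma_w * (Gs + S*e) / (1 + e)
Numerator: Gs + S*e = 2.63 + 0.98*0.6 = 3.218
Denominator: 1 + e = 1 + 0.6 = 1.6
gamma = 9.81 * 3.218 / 1.6
gamma = 19.73 kN/m^3


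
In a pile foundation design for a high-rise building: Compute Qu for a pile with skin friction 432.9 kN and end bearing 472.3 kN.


Using Qu = Qf + Qb
Qu = 432.9 + 472.3
Qu = 905.2 kN


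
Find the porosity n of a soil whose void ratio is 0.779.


Using the relation n = e / (1 + e)
n = 0.779 / (1 + 0.779)
n = 0.779 / 1.779
n = 0.4379


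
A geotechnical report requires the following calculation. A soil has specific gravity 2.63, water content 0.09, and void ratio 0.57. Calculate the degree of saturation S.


Using S = Gs * w / e
S = 2.63 * 0.09 / 0.57
S = 0.4153


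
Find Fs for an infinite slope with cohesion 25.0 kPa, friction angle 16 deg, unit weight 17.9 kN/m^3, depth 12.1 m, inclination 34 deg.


Using Fs = c / (gamma*H*sin(beta)*cos(beta)) + tan(phi)/tan(beta)
Cohesion contribution = 25.0 / (17.9*12.1*sin(34)*cos(34))
Cohesion contribution = 0.248981
Friction contribution = tan(16)/tan(34) = 0.425118
Fs = 0.248981 + 0.425118
Fs = 0.674


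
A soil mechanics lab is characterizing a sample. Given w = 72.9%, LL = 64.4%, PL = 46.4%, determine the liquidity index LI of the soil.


First compute the plasticity index:
PI = LL - PL = 64.4 - 46.4 = 18.0
Then compute the liquidity index:
LI = (w - PL) / PI
LI = (72.9 - 46.4) / 18.0
LI = 1.472


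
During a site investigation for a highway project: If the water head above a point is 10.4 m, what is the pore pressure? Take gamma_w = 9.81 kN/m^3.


Result: 102.02 kPa

Derivation:
Using u = gamma_w * h_w
u = 9.81 * 10.4
u = 102.02 kPa


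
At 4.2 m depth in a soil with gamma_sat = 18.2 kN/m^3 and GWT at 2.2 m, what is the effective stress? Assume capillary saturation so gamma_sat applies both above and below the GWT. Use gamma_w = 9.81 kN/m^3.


Total stress = gamma_sat * depth
sigma = 18.2 * 4.2 = 76.44 kPa
Pore water pressure u = gamma_w * (depth - d_wt)
u = 9.81 * (4.2 - 2.2) = 19.62 kPa
Effective stress = sigma - u
sigma' = 76.44 - 19.62 = 56.82 kPa


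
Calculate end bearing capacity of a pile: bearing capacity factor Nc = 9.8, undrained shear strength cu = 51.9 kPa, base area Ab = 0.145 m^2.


Result: 73.75 kN

Derivation:
Using Qb = Nc * cu * Ab
Qb = 9.8 * 51.9 * 0.145
Qb = 73.75 kN


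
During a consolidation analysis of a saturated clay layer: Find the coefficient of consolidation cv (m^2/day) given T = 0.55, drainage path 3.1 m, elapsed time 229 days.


Result: 0.02308 m^2/day

Derivation:
Using cv = T * H_dr^2 / t
H_dr^2 = 3.1^2 = 9.61
cv = 0.55 * 9.61 / 229
cv = 0.02308 m^2/day


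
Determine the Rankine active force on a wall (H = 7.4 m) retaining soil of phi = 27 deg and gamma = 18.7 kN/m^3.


Result: 192.27 kN/m

Derivation:
Compute active earth pressure coefficient:
Ka = tan^2(45 - phi/2) = tan^2(31.5) = 0.375525
Compute active force:
Pa = 0.5 * Ka * gamma * H^2
Pa = 0.5 * 0.375525 * 18.7 * 7.4^2
Pa = 192.27 kN/m


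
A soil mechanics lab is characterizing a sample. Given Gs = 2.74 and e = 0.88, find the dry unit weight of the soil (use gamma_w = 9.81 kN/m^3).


Result: 14.298 kN/m^3

Derivation:
Using gamma_d = Gs * gamma_w / (1 + e)
gamma_d = 2.74 * 9.81 / (1 + 0.88)
gamma_d = 2.74 * 9.81 / 1.88
gamma_d = 14.298 kN/m^3


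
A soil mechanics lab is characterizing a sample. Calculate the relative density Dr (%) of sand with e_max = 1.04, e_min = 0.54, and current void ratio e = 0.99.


Result: 10.0 %

Derivation:
Using Dr = (e_max - e) / (e_max - e_min) * 100
e_max - e = 1.04 - 0.99 = 0.05
e_max - e_min = 1.04 - 0.54 = 0.5
Dr = 0.05 / 0.5 * 100
Dr = 10.0 %


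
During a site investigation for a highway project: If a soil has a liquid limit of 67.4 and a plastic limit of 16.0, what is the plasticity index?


Using PI = LL - PL
PI = 67.4 - 16.0
PI = 51.4


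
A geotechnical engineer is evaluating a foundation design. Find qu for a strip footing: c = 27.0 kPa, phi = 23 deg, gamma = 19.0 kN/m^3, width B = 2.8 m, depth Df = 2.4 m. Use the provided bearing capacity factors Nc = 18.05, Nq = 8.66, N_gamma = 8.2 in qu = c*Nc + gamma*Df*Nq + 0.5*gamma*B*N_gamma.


Compute qu = c*Nc + gamma*Df*Nq + 0.5*gamma*B*N_gamma
Term 1: 27.0 * 18.05 = 487.35
Term 2: 19.0 * 2.4 * 8.66 = 394.896
Term 3: 0.5 * 19.0 * 2.8 * 8.2 = 218.12
qu = 487.35 + 394.896 + 218.12
qu = 1100.37 kPa


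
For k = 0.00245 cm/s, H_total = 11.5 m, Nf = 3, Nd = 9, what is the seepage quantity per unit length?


Convert k to m/s for unit consistency with H:
k = 0.00245 cm/s = 0.00245 / 100 m/s = 2.45e-05 m/s
Using q = k * H * Nf / Nd
Nf / Nd = 3 / 9 = 0.3333
q = 2.45e-05 * 11.5 * 0.3333
q = 9.392e-05 m^3/s per m


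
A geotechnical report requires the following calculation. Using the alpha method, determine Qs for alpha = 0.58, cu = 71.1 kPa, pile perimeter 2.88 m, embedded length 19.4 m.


Result: 2304.05 kN

Derivation:
Using Qs = alpha * cu * perimeter * L
Qs = 0.58 * 71.1 * 2.88 * 19.4
Qs = 2304.05 kN


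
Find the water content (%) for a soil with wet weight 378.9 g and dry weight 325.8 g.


Result: 16.3 %

Derivation:
Using w = (m_wet - m_dry) / m_dry * 100
m_wet - m_dry = 378.9 - 325.8 = 53.1 g
w = 53.1 / 325.8 * 100
w = 16.3 %


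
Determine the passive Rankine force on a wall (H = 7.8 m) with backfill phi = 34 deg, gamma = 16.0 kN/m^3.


Compute passive earth pressure coefficient:
Kp = tan^2(45 + phi/2) = tan^2(62.0) = 3.537132
Compute passive force:
Pp = 0.5 * Kp * gamma * H^2
Pp = 0.5 * 3.537132 * 16.0 * 7.8^2
Pp = 1721.59 kN/m


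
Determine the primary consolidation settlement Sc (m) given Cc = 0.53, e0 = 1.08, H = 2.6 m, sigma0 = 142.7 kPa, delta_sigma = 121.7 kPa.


Result: 0.1774 m

Derivation:
Using Sc = Cc * H / (1 + e0) * log10((sigma0 + delta_sigma) / sigma0)
Stress ratio = (142.7 + 121.7) / 142.7 = 1.85284
log10(1.85284) = 0.267837
Cc * H / (1 + e0) = 0.53 * 2.6 / (1 + 1.08) = 0.6625
Sc = 0.6625 * 0.267837
Sc = 0.1774 m


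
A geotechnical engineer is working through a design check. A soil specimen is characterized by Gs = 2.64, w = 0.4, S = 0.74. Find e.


Using the relation e = Gs * w / S
e = 2.64 * 0.4 / 0.74
e = 1.427


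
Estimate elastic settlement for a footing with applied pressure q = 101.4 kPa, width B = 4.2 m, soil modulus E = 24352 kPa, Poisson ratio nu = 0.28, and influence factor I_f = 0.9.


Result: 14.506 mm

Derivation:
Using Se = q * B * (1 - nu^2) * I_f / E
1 - nu^2 = 1 - 0.28^2 = 0.9216
Se = 101.4 * 4.2 * 0.9216 * 0.9 / 24352
Se = 0.014506 m
Convert to mm: Se = 0.014506 * 1000 = 14.506 mm


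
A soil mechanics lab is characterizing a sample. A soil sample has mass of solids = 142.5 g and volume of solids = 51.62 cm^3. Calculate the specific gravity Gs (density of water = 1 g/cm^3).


Using Gs = m_s / (V_s * rho_w)
Since rho_w = 1 g/cm^3:
Gs = 142.5 / 51.62
Gs = 2.761


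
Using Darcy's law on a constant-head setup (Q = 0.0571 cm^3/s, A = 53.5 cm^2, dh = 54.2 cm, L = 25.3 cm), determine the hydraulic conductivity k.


Compute hydraulic gradient:
i = dh / L = 54.2 / 25.3 = 2.14229
Then apply Darcy's law:
k = Q / (A * i)
k = 0.0571 / (53.5 * 2.14229)
k = 0.0571 / 114.613
k = 0.000498 cm/s


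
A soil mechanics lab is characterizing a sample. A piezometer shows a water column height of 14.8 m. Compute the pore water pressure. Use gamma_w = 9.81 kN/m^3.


Result: 145.19 kPa

Derivation:
Using u = gamma_w * h_w
u = 9.81 * 14.8
u = 145.19 kPa


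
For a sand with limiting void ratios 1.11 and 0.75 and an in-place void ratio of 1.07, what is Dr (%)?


Using Dr = (e_max - e) / (e_max - e_min) * 100
e_max - e = 1.11 - 1.07 = 0.04
e_max - e_min = 1.11 - 0.75 = 0.36
Dr = 0.04 / 0.36 * 100
Dr = 11.11 %


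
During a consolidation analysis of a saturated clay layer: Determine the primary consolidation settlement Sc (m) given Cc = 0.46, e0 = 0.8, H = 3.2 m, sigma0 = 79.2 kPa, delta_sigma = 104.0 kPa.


Using Sc = Cc * H / (1 + e0) * log10((sigma0 + delta_sigma) / sigma0)
Stress ratio = (79.2 + 104.0) / 79.2 = 2.31313
log10(2.31313) = 0.3642
Cc * H / (1 + e0) = 0.46 * 3.2 / (1 + 0.8) = 0.817778
Sc = 0.817778 * 0.3642
Sc = 0.2978 m


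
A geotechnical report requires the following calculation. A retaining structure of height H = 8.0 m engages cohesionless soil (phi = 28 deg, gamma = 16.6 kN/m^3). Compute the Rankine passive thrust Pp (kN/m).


Compute passive earth pressure coefficient:
Kp = tan^2(45 + phi/2) = tan^2(59.0) = 2.769826
Compute passive force:
Pp = 0.5 * Kp * gamma * H^2
Pp = 0.5 * 2.769826 * 16.6 * 8.0^2
Pp = 1471.33 kN/m


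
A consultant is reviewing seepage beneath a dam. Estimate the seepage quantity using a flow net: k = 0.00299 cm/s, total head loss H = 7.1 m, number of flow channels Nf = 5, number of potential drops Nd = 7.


Result: 0.0001516 m^3/s per m

Derivation:
Convert k to m/s for unit consistency with H:
k = 0.00299 cm/s = 0.00299 / 100 m/s = 2.99e-05 m/s
Using q = k * H * Nf / Nd
Nf / Nd = 5 / 7 = 0.7143
q = 2.99e-05 * 7.1 * 0.7143
q = 0.0001516 m^3/s per m


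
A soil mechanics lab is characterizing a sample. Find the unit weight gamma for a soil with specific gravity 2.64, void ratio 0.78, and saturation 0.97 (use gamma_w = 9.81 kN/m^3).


Using gamma = gamma_w * (Gs + S*e) / (1 + e)
Numerator: Gs + S*e = 2.64 + 0.97*0.78 = 3.3966
Denominator: 1 + e = 1 + 0.78 = 1.78
gamma = 9.81 * 3.3966 / 1.78
gamma = 18.719 kN/m^3


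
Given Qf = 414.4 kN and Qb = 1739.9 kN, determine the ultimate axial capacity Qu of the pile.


Result: 2154.3 kN

Derivation:
Using Qu = Qf + Qb
Qu = 414.4 + 1739.9
Qu = 2154.3 kN


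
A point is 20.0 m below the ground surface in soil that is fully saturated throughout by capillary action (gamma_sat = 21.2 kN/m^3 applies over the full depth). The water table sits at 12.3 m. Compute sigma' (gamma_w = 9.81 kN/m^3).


Result: 348.46 kPa

Derivation:
Total stress = gamma_sat * depth
sigma = 21.2 * 20.0 = 424.0 kPa
Pore water pressure u = gamma_w * (depth - d_wt)
u = 9.81 * (20.0 - 12.3) = 75.537 kPa
Effective stress = sigma - u
sigma' = 424.0 - 75.537 = 348.46 kPa


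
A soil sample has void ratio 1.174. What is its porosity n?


Result: 0.54

Derivation:
Using the relation n = e / (1 + e)
n = 1.174 / (1 + 1.174)
n = 1.174 / 2.174
n = 0.54


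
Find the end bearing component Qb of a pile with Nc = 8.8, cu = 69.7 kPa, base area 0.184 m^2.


Using Qb = Nc * cu * Ab
Qb = 8.8 * 69.7 * 0.184
Qb = 112.86 kN


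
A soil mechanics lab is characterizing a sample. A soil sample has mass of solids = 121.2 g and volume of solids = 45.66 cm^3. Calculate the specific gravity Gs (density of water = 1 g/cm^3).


Using Gs = m_s / (V_s * rho_w)
Since rho_w = 1 g/cm^3:
Gs = 121.2 / 45.66
Gs = 2.654


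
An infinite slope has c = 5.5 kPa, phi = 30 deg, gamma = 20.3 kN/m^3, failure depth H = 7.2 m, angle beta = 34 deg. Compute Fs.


Result: 0.937

Derivation:
Using Fs = c / (gamma*H*sin(beta)*cos(beta)) + tan(phi)/tan(beta)
Cohesion contribution = 5.5 / (20.3*7.2*sin(34)*cos(34))
Cohesion contribution = 0.0811705
Friction contribution = tan(30)/tan(34) = 0.855957
Fs = 0.0811705 + 0.855957
Fs = 0.937


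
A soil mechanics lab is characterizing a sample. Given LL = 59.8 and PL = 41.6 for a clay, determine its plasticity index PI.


Using PI = LL - PL
PI = 59.8 - 41.6
PI = 18.2


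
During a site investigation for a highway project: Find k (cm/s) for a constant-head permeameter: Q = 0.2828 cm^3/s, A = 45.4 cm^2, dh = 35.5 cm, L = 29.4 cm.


Compute hydraulic gradient:
i = dh / L = 35.5 / 29.4 = 1.20748
Then apply Darcy's law:
k = Q / (A * i)
k = 0.2828 / (45.4 * 1.20748)
k = 0.2828 / 54.8197
k = 0.005159 cm/s


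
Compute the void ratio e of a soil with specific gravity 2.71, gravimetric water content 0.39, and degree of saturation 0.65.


Using the relation e = Gs * w / S
e = 2.71 * 0.39 / 0.65
e = 1.626


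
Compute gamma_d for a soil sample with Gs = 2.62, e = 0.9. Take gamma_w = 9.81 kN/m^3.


Result: 13.527 kN/m^3

Derivation:
Using gamma_d = Gs * gamma_w / (1 + e)
gamma_d = 2.62 * 9.81 / (1 + 0.9)
gamma_d = 2.62 * 9.81 / 1.9
gamma_d = 13.527 kN/m^3


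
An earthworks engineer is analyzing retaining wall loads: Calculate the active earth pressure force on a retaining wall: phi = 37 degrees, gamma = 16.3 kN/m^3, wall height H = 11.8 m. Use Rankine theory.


Compute active earth pressure coefficient:
Ka = tan^2(45 - phi/2) = tan^2(26.5) = 0.248584
Compute active force:
Pa = 0.5 * Ka * gamma * H^2
Pa = 0.5 * 0.248584 * 16.3 * 11.8^2
Pa = 282.09 kN/m


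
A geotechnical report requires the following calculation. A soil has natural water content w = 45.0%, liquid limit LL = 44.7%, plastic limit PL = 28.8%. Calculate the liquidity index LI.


First compute the plasticity index:
PI = LL - PL = 44.7 - 28.8 = 15.9
Then compute the liquidity index:
LI = (w - PL) / PI
LI = (45.0 - 28.8) / 15.9
LI = 1.019


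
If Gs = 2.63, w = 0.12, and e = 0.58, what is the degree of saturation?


Using S = Gs * w / e
S = 2.63 * 0.12 / 0.58
S = 0.5441


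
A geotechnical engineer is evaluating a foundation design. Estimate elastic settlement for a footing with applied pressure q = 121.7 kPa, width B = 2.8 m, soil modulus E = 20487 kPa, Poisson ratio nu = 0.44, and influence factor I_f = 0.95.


Using Se = q * B * (1 - nu^2) * I_f / E
1 - nu^2 = 1 - 0.44^2 = 0.8064
Se = 121.7 * 2.8 * 0.8064 * 0.95 / 20487
Se = 0.012742 m
Convert to mm: Se = 0.012742 * 1000 = 12.742 mm


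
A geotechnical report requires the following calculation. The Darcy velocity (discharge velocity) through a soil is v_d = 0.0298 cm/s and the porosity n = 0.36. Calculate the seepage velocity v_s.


Result: 0.08278 cm/s

Derivation:
Using v_s = v_d / n
v_s = 0.0298 / 0.36
v_s = 0.08278 cm/s


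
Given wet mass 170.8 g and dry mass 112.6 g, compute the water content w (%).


Result: 51.69 %

Derivation:
Using w = (m_wet - m_dry) / m_dry * 100
m_wet - m_dry = 170.8 - 112.6 = 58.2 g
w = 58.2 / 112.6 * 100
w = 51.69 %


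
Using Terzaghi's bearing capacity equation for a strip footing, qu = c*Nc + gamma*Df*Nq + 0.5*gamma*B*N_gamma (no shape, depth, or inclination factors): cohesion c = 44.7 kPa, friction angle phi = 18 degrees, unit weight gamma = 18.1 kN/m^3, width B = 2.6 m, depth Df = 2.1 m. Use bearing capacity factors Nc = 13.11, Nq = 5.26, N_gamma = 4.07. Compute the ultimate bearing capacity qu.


Result: 881.72 kPa

Derivation:
Compute qu = c*Nc + gamma*Df*Nq + 0.5*gamma*B*N_gamma
Term 1: 44.7 * 13.11 = 586.017
Term 2: 18.1 * 2.1 * 5.26 = 199.9326
Term 3: 0.5 * 18.1 * 2.6 * 4.07 = 95.7671
qu = 586.017 + 199.9326 + 95.7671
qu = 881.72 kPa


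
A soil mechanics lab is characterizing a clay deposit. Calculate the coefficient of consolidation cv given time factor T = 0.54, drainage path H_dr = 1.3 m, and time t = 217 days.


Using cv = T * H_dr^2 / t
H_dr^2 = 1.3^2 = 1.69
cv = 0.54 * 1.69 / 217
cv = 0.00421 m^2/day


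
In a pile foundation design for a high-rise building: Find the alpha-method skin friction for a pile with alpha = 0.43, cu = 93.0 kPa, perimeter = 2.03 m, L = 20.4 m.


Using Qs = alpha * cu * perimeter * L
Qs = 0.43 * 93.0 * 2.03 * 20.4
Qs = 1656.07 kN


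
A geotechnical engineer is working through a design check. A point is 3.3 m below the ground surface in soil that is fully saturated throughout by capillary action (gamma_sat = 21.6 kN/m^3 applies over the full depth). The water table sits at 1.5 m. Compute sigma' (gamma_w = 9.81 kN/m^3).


Result: 53.62 kPa

Derivation:
Total stress = gamma_sat * depth
sigma = 21.6 * 3.3 = 71.28 kPa
Pore water pressure u = gamma_w * (depth - d_wt)
u = 9.81 * (3.3 - 1.5) = 17.658 kPa
Effective stress = sigma - u
sigma' = 71.28 - 17.658 = 53.62 kPa


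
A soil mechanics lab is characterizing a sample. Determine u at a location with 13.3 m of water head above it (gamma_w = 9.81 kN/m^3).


Using u = gamma_w * h_w
u = 9.81 * 13.3
u = 130.47 kPa


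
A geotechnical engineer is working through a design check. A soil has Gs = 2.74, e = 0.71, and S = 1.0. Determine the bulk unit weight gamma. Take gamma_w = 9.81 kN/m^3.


Using gamma = gamma_w * (Gs + S*e) / (1 + e)
Numerator: Gs + S*e = 2.74 + 1.0*0.71 = 3.45
Denominator: 1 + e = 1 + 0.71 = 1.71
gamma = 9.81 * 3.45 / 1.71
gamma = 19.792 kN/m^3


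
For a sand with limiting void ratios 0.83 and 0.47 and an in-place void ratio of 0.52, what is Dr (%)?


Using Dr = (e_max - e) / (e_max - e_min) * 100
e_max - e = 0.83 - 0.52 = 0.31
e_max - e_min = 0.83 - 0.47 = 0.36
Dr = 0.31 / 0.36 * 100
Dr = 86.11 %


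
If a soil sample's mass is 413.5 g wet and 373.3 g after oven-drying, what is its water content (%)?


Using w = (m_wet - m_dry) / m_dry * 100
m_wet - m_dry = 413.5 - 373.3 = 40.2 g
w = 40.2 / 373.3 * 100
w = 10.77 %


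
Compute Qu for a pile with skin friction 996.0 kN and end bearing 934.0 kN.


Result: 1930.0 kN

Derivation:
Using Qu = Qf + Qb
Qu = 996.0 + 934.0
Qu = 1930.0 kN


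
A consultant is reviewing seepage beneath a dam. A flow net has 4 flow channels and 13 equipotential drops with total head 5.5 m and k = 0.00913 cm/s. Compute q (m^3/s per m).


Convert k to m/s for unit consistency with H:
k = 0.00913 cm/s = 0.00913 / 100 m/s = 9.13e-05 m/s
Using q = k * H * Nf / Nd
Nf / Nd = 4 / 13 = 0.3077
q = 9.13e-05 * 5.5 * 0.3077
q = 0.0001545 m^3/s per m


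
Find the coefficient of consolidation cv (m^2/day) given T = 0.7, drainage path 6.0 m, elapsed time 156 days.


Result: 0.16154 m^2/day

Derivation:
Using cv = T * H_dr^2 / t
H_dr^2 = 6.0^2 = 36.0
cv = 0.7 * 36.0 / 156
cv = 0.16154 m^2/day


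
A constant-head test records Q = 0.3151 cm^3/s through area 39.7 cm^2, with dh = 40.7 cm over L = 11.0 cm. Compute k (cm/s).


Result: 0.002145 cm/s

Derivation:
Compute hydraulic gradient:
i = dh / L = 40.7 / 11.0 = 3.7
Then apply Darcy's law:
k = Q / (A * i)
k = 0.3151 / (39.7 * 3.7)
k = 0.3151 / 146.89
k = 0.002145 cm/s


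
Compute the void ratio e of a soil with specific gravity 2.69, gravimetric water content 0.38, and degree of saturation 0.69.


Result: 1.4814

Derivation:
Using the relation e = Gs * w / S
e = 2.69 * 0.38 / 0.69
e = 1.4814


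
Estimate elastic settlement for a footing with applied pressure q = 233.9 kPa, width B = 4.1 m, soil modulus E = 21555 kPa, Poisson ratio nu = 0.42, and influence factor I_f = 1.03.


Result: 37.742 mm

Derivation:
Using Se = q * B * (1 - nu^2) * I_f / E
1 - nu^2 = 1 - 0.42^2 = 0.8236
Se = 233.9 * 4.1 * 0.8236 * 1.03 / 21555
Se = 0.037742 m
Convert to mm: Se = 0.037742 * 1000 = 37.742 mm


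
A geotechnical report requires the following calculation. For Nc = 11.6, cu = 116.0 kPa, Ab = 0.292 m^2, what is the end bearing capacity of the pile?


Using Qb = Nc * cu * Ab
Qb = 11.6 * 116.0 * 0.292
Qb = 392.92 kN


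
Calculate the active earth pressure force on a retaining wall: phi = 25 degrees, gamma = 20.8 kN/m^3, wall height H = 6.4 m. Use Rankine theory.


Compute active earth pressure coefficient:
Ka = tan^2(45 - phi/2) = tan^2(32.5) = 0.405859
Compute active force:
Pa = 0.5 * Ka * gamma * H^2
Pa = 0.5 * 0.405859 * 20.8 * 6.4^2
Pa = 172.89 kN/m


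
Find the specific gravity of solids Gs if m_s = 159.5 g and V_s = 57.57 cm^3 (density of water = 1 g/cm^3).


Result: 2.771

Derivation:
Using Gs = m_s / (V_s * rho_w)
Since rho_w = 1 g/cm^3:
Gs = 159.5 / 57.57
Gs = 2.771


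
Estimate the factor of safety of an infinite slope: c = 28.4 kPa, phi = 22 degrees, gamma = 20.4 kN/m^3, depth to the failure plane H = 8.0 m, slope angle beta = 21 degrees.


Using Fs = c / (gamma*H*sin(beta)*cos(beta)) + tan(phi)/tan(beta)
Cohesion contribution = 28.4 / (20.4*8.0*sin(21)*cos(21))
Cohesion contribution = 0.520136
Friction contribution = tan(22)/tan(21) = 1.05252
Fs = 0.520136 + 1.05252
Fs = 1.573


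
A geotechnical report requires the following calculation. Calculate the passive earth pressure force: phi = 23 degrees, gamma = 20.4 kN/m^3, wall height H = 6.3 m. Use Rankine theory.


Result: 924.09 kN/m

Derivation:
Compute passive earth pressure coefficient:
Kp = tan^2(45 + phi/2) = tan^2(56.5) = 2.282623
Compute passive force:
Pp = 0.5 * Kp * gamma * H^2
Pp = 0.5 * 2.282623 * 20.4 * 6.3^2
Pp = 924.09 kN/m


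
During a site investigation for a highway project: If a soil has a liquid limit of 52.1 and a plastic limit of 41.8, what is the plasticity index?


Using PI = LL - PL
PI = 52.1 - 41.8
PI = 10.3


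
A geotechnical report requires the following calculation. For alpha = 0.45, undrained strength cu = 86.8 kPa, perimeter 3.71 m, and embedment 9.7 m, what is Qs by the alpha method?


Using Qs = alpha * cu * perimeter * L
Qs = 0.45 * 86.8 * 3.71 * 9.7
Qs = 1405.65 kN


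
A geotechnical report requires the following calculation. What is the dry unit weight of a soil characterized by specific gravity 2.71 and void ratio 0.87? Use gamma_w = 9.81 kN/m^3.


Using gamma_d = Gs * gamma_w / (1 + e)
gamma_d = 2.71 * 9.81 / (1 + 0.87)
gamma_d = 2.71 * 9.81 / 1.87
gamma_d = 14.217 kN/m^3


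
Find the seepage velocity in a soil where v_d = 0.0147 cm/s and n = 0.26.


Using v_s = v_d / n
v_s = 0.0147 / 0.26
v_s = 0.05654 cm/s


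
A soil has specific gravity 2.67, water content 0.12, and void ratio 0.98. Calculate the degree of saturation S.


Result: 0.3269

Derivation:
Using S = Gs * w / e
S = 2.67 * 0.12 / 0.98
S = 0.3269


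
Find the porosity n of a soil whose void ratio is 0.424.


Result: 0.2978

Derivation:
Using the relation n = e / (1 + e)
n = 0.424 / (1 + 0.424)
n = 0.424 / 1.424
n = 0.2978


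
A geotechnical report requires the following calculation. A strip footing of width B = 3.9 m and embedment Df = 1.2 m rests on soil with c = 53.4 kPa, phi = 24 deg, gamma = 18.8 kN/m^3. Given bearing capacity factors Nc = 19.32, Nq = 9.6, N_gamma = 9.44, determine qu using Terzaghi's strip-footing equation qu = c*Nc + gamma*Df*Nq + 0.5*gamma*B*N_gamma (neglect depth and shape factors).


Compute qu = c*Nc + gamma*Df*Nq + 0.5*gamma*B*N_gamma
Term 1: 53.4 * 19.32 = 1031.688
Term 2: 18.8 * 1.2 * 9.6 = 216.576
Term 3: 0.5 * 18.8 * 3.9 * 9.44 = 346.0704
qu = 1031.688 + 216.576 + 346.0704
qu = 1594.33 kPa


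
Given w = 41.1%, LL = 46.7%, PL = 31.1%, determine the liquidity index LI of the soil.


First compute the plasticity index:
PI = LL - PL = 46.7 - 31.1 = 15.6
Then compute the liquidity index:
LI = (w - PL) / PI
LI = (41.1 - 31.1) / 15.6
LI = 0.641


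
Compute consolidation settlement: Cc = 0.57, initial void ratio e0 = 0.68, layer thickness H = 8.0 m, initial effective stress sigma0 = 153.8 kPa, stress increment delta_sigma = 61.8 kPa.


Using Sc = Cc * H / (1 + e0) * log10((sigma0 + delta_sigma) / sigma0)
Stress ratio = (153.8 + 61.8) / 153.8 = 1.40182
log10(1.40182) = 0.146692
Cc * H / (1 + e0) = 0.57 * 8.0 / (1 + 0.68) = 2.71429
Sc = 2.71429 * 0.146692
Sc = 0.3982 m


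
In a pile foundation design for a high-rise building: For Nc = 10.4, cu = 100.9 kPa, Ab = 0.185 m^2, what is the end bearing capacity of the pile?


Using Qb = Nc * cu * Ab
Qb = 10.4 * 100.9 * 0.185
Qb = 194.13 kN


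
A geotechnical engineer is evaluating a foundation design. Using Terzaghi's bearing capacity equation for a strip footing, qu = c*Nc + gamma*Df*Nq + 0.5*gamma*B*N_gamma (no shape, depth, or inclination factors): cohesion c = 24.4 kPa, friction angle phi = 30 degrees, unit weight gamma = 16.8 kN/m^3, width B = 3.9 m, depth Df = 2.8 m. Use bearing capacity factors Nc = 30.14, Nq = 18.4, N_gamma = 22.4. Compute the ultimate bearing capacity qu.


Compute qu = c*Nc + gamma*Df*Nq + 0.5*gamma*B*N_gamma
Term 1: 24.4 * 30.14 = 735.416
Term 2: 16.8 * 2.8 * 18.4 = 865.536
Term 3: 0.5 * 16.8 * 3.9 * 22.4 = 733.824
qu = 735.416 + 865.536 + 733.824
qu = 2334.78 kPa


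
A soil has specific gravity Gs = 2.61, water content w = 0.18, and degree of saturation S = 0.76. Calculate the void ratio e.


Using the relation e = Gs * w / S
e = 2.61 * 0.18 / 0.76
e = 0.6182


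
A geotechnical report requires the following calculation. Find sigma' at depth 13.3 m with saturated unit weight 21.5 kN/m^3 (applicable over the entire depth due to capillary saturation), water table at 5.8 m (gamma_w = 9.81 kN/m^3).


Total stress = gamma_sat * depth
sigma = 21.5 * 13.3 = 285.95 kPa
Pore water pressure u = gamma_w * (depth - d_wt)
u = 9.81 * (13.3 - 5.8) = 73.575 kPa
Effective stress = sigma - u
sigma' = 285.95 - 73.575 = 212.38 kPa


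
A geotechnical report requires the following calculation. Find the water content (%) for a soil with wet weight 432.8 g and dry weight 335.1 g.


Result: 29.16 %

Derivation:
Using w = (m_wet - m_dry) / m_dry * 100
m_wet - m_dry = 432.8 - 335.1 = 97.7 g
w = 97.7 / 335.1 * 100
w = 29.16 %


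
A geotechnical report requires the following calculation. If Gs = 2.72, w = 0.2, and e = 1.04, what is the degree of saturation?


Using S = Gs * w / e
S = 2.72 * 0.2 / 1.04
S = 0.5231


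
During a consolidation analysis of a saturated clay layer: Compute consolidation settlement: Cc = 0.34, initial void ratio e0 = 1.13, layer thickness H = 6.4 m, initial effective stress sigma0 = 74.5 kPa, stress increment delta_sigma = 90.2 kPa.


Using Sc = Cc * H / (1 + e0) * log10((sigma0 + delta_sigma) / sigma0)
Stress ratio = (74.5 + 90.2) / 74.5 = 2.21074
log10(2.21074) = 0.344537
Cc * H / (1 + e0) = 0.34 * 6.4 / (1 + 1.13) = 1.0216
Sc = 1.0216 * 0.344537
Sc = 0.352 m


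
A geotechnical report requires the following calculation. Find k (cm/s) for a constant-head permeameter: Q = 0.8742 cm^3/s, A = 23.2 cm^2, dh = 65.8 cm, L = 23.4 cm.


Result: 0.0134 cm/s

Derivation:
Compute hydraulic gradient:
i = dh / L = 65.8 / 23.4 = 2.81197
Then apply Darcy's law:
k = Q / (A * i)
k = 0.8742 / (23.2 * 2.81197)
k = 0.8742 / 65.2376
k = 0.0134 cm/s


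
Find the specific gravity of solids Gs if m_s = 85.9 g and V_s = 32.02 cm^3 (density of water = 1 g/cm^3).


Using Gs = m_s / (V_s * rho_w)
Since rho_w = 1 g/cm^3:
Gs = 85.9 / 32.02
Gs = 2.683


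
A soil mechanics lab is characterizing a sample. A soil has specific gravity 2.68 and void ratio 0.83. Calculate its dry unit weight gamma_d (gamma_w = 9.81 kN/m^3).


Using gamma_d = Gs * gamma_w / (1 + e)
gamma_d = 2.68 * 9.81 / (1 + 0.83)
gamma_d = 2.68 * 9.81 / 1.83
gamma_d = 14.367 kN/m^3


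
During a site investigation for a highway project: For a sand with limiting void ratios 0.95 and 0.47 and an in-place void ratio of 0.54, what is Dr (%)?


Result: 85.42 %

Derivation:
Using Dr = (e_max - e) / (e_max - e_min) * 100
e_max - e = 0.95 - 0.54 = 0.41
e_max - e_min = 0.95 - 0.47 = 0.48
Dr = 0.41 / 0.48 * 100
Dr = 85.42 %


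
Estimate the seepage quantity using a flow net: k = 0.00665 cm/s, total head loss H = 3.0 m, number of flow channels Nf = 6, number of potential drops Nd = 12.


Convert k to m/s for unit consistency with H:
k = 0.00665 cm/s = 0.00665 / 100 m/s = 6.65e-05 m/s
Using q = k * H * Nf / Nd
Nf / Nd = 6 / 12 = 0.5
q = 6.65e-05 * 3.0 * 0.5
q = 9.975e-05 m^3/s per m


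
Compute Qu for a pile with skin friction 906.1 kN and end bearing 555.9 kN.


Using Qu = Qf + Qb
Qu = 906.1 + 555.9
Qu = 1462.0 kN


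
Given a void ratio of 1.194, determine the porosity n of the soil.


Using the relation n = e / (1 + e)
n = 1.194 / (1 + 1.194)
n = 1.194 / 2.194
n = 0.5442


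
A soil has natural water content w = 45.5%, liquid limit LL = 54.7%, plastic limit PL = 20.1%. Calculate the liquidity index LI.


First compute the plasticity index:
PI = LL - PL = 54.7 - 20.1 = 34.6
Then compute the liquidity index:
LI = (w - PL) / PI
LI = (45.5 - 20.1) / 34.6
LI = 0.734


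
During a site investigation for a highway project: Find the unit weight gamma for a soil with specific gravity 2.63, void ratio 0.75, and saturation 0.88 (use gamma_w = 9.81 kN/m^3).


Result: 18.443 kN/m^3

Derivation:
Using gamma = gamma_w * (Gs + S*e) / (1 + e)
Numerator: Gs + S*e = 2.63 + 0.88*0.75 = 3.29
Denominator: 1 + e = 1 + 0.75 = 1.75
gamma = 9.81 * 3.29 / 1.75
gamma = 18.443 kN/m^3


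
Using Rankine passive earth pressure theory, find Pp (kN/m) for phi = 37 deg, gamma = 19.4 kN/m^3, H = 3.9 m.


Result: 593.51 kN/m

Derivation:
Compute passive earth pressure coefficient:
Kp = tan^2(45 + phi/2) = tan^2(63.5) = 4.022791
Compute passive force:
Pp = 0.5 * Kp * gamma * H^2
Pp = 0.5 * 4.022791 * 19.4 * 3.9^2
Pp = 593.51 kN/m


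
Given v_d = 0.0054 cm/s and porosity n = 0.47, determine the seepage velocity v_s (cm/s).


Result: 0.01149 cm/s

Derivation:
Using v_s = v_d / n
v_s = 0.0054 / 0.47
v_s = 0.01149 cm/s


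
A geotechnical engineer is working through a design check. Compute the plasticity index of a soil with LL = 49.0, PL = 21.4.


Using PI = LL - PL
PI = 49.0 - 21.4
PI = 27.6


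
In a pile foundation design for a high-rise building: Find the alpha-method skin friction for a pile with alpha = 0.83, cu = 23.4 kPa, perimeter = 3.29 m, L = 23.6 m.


Result: 1508.0 kN

Derivation:
Using Qs = alpha * cu * perimeter * L
Qs = 0.83 * 23.4 * 3.29 * 23.6
Qs = 1508.0 kN


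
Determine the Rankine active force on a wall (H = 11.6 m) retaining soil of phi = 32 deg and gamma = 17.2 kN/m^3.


Compute active earth pressure coefficient:
Ka = tan^2(45 - phi/2) = tan^2(29.0) = 0.307259
Compute active force:
Pa = 0.5 * Ka * gamma * H^2
Pa = 0.5 * 0.307259 * 17.2 * 11.6^2
Pa = 355.56 kN/m


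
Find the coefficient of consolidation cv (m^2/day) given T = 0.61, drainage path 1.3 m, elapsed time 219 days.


Using cv = T * H_dr^2 / t
H_dr^2 = 1.3^2 = 1.69
cv = 0.61 * 1.69 / 219
cv = 0.00471 m^2/day


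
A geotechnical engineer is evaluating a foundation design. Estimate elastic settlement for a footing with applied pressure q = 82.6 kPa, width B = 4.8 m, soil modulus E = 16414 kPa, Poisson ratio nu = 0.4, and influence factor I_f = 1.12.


Result: 22.725 mm

Derivation:
Using Se = q * B * (1 - nu^2) * I_f / E
1 - nu^2 = 1 - 0.4^2 = 0.84
Se = 82.6 * 4.8 * 0.84 * 1.12 / 16414
Se = 0.022725 m
Convert to mm: Se = 0.022725 * 1000 = 22.725 mm


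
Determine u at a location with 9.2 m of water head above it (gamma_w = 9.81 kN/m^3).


Result: 90.25 kPa

Derivation:
Using u = gamma_w * h_w
u = 9.81 * 9.2
u = 90.25 kPa


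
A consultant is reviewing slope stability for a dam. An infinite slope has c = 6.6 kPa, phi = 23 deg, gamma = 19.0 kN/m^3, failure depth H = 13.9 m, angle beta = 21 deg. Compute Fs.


Using Fs = c / (gamma*H*sin(beta)*cos(beta)) + tan(phi)/tan(beta)
Cohesion contribution = 6.6 / (19.0*13.9*sin(21)*cos(21))
Cohesion contribution = 0.0746955
Friction contribution = tan(23)/tan(21) = 1.10579
Fs = 0.0746955 + 1.10579
Fs = 1.18


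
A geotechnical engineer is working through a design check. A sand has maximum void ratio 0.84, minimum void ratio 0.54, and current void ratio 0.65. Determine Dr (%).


Using Dr = (e_max - e) / (e_max - e_min) * 100
e_max - e = 0.84 - 0.65 = 0.19
e_max - e_min = 0.84 - 0.54 = 0.3
Dr = 0.19 / 0.3 * 100
Dr = 63.33 %


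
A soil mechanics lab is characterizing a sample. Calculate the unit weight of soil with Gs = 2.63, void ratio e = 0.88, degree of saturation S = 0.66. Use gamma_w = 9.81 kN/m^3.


Result: 16.754 kN/m^3

Derivation:
Using gamma = gamma_w * (Gs + S*e) / (1 + e)
Numerator: Gs + S*e = 2.63 + 0.66*0.88 = 3.2108
Denominator: 1 + e = 1 + 0.88 = 1.88
gamma = 9.81 * 3.2108 / 1.88
gamma = 16.754 kN/m^3


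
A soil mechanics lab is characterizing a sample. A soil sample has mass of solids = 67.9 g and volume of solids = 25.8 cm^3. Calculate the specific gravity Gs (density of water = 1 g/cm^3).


Result: 2.632

Derivation:
Using Gs = m_s / (V_s * rho_w)
Since rho_w = 1 g/cm^3:
Gs = 67.9 / 25.8
Gs = 2.632


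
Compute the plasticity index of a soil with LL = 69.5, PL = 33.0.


Using PI = LL - PL
PI = 69.5 - 33.0
PI = 36.5


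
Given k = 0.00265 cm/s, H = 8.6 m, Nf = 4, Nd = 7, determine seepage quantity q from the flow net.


Result: 0.0001302 m^3/s per m

Derivation:
Convert k to m/s for unit consistency with H:
k = 0.00265 cm/s = 0.00265 / 100 m/s = 2.65e-05 m/s
Using q = k * H * Nf / Nd
Nf / Nd = 4 / 7 = 0.5714
q = 2.65e-05 * 8.6 * 0.5714
q = 0.0001302 m^3/s per m


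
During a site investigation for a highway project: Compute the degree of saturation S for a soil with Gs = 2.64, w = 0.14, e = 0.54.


Result: 0.6844

Derivation:
Using S = Gs * w / e
S = 2.64 * 0.14 / 0.54
S = 0.6844


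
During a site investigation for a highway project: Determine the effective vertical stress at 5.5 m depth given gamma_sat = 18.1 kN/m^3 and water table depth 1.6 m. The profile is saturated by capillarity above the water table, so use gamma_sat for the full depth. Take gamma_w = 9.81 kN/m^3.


Result: 61.29 kPa

Derivation:
Total stress = gamma_sat * depth
sigma = 18.1 * 5.5 = 99.55 kPa
Pore water pressure u = gamma_w * (depth - d_wt)
u = 9.81 * (5.5 - 1.6) = 38.259 kPa
Effective stress = sigma - u
sigma' = 99.55 - 38.259 = 61.29 kPa


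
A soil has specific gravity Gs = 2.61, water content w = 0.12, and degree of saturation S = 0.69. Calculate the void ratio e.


Result: 0.4539

Derivation:
Using the relation e = Gs * w / S
e = 2.61 * 0.12 / 0.69
e = 0.4539


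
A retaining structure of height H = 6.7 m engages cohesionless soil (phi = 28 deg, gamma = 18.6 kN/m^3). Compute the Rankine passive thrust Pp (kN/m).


Compute passive earth pressure coefficient:
Kp = tan^2(45 + phi/2) = tan^2(59.0) = 2.769826
Compute passive force:
Pp = 0.5 * Kp * gamma * H^2
Pp = 0.5 * 2.769826 * 18.6 * 6.7^2
Pp = 1156.34 kN/m


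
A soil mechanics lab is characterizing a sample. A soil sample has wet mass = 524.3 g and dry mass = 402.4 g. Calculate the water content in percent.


Result: 30.29 %

Derivation:
Using w = (m_wet - m_dry) / m_dry * 100
m_wet - m_dry = 524.3 - 402.4 = 121.9 g
w = 121.9 / 402.4 * 100
w = 30.29 %


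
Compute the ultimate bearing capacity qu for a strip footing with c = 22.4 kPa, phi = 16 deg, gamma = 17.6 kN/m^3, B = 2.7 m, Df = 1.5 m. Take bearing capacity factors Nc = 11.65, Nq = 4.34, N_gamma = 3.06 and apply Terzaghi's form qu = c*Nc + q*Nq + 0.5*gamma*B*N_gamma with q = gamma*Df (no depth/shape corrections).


Result: 448.24 kPa

Derivation:
Compute qu = c*Nc + gamma*Df*Nq + 0.5*gamma*B*N_gamma
Term 1: 22.4 * 11.65 = 260.96
Term 2: 17.6 * 1.5 * 4.34 = 114.576
Term 3: 0.5 * 17.6 * 2.7 * 3.06 = 72.7056
qu = 260.96 + 114.576 + 72.7056
qu = 448.24 kPa


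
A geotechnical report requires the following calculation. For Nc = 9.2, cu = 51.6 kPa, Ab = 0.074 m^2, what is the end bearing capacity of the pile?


Using Qb = Nc * cu * Ab
Qb = 9.2 * 51.6 * 0.074
Qb = 35.13 kN


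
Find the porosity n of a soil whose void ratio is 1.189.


Result: 0.5432

Derivation:
Using the relation n = e / (1 + e)
n = 1.189 / (1 + 1.189)
n = 1.189 / 2.189
n = 0.5432


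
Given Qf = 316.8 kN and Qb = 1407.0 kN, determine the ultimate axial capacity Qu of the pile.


Using Qu = Qf + Qb
Qu = 316.8 + 1407.0
Qu = 1723.8 kN
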